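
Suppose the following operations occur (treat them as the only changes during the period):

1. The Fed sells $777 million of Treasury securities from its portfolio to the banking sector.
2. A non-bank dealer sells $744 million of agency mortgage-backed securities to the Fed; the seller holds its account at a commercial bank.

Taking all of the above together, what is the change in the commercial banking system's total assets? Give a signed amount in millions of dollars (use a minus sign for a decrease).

OMO sale (to banks) $777 million: just an asset swap on bank balance sheets → 0.
Asset purchase (from non-banks) $744 million: bank balance sheets expand → +$744M.
Net: 0 + 744 = +$744 million.

+$744 million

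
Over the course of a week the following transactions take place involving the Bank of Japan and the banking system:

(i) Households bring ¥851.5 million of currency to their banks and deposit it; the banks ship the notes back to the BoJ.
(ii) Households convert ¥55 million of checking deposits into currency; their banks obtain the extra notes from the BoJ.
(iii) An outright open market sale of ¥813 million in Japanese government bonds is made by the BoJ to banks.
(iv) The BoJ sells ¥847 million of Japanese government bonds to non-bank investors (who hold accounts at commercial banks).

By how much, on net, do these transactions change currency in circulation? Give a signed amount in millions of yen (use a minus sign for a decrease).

BoJ balance sheet:
  Assets:      Securities −¥1660M
  Liabilities: Bank reserves −¥863.5M, Currency in circulation −¥796.5M
So the change in currency in circulation is -¥796.5 million.

-¥796.5 million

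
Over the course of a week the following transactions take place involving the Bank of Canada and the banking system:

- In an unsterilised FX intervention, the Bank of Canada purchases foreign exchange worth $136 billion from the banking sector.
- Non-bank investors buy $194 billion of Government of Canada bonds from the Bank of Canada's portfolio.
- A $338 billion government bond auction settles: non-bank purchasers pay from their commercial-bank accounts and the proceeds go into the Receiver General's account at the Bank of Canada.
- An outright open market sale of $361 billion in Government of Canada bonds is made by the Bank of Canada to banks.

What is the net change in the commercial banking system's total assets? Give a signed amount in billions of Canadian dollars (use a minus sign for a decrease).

FX purchase $136 billion: just an asset swap on bank balance sheets → 0.
Asset sale (to non-banks) $194 billion: bank balance sheets shrink → −$194B.
Government account inflow $338 billion: bank balance sheets shrink → −$338B.
OMO sale (to banks) $361 billion: just an asset swap on bank balance sheets → 0.
Net: 0 − 194 − 338 + 0 = -$532 billion.

-$532 billion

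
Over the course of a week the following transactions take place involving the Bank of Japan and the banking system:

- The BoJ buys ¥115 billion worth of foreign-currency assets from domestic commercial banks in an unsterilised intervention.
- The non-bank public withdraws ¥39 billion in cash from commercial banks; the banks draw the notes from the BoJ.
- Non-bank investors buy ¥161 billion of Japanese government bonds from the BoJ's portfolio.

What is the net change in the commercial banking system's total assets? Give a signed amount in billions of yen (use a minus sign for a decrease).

BoJ balance sheet:
  Assets:      Securities −¥161B, Foreign assets +¥115B
  Liabilities: Bank reserves −¥85B, Currency in circulation +¥39B
Commercial banking system:
  Assets:      Reserves at CB −¥85B, Foreign assets −¥115B
  Liabilities: Checkable deposits −¥200B
Change in total bank assets = -¥200 billion.

-¥200 billion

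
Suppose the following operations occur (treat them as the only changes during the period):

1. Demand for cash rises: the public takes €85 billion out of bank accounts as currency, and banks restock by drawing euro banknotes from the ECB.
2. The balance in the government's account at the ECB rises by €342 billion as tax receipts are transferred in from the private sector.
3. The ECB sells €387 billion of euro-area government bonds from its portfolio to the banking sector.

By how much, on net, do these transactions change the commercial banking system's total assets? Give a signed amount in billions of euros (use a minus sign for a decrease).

-€427 billion

Currency withdrawal €85 billion: bank balance sheets shrink → −€85B.
Government account inflow €342 billion: bank balance sheets shrink → −€342B.
OMO sale (to banks) €387 billion: just an asset swap on bank balance sheets → 0.
Net: −85 − 342 + 0 = -€427 billion.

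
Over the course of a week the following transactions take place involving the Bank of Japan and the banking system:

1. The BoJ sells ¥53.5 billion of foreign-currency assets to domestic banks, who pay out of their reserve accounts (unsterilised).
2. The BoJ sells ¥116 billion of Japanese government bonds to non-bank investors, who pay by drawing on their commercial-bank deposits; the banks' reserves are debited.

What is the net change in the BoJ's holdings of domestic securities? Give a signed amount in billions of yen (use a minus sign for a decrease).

-¥116 billion

BoJ balance sheet:
  Assets:      Securities −¥116B, Foreign assets −¥53.5B
  Liabilities: Bank reserves −¥169.5B
So the change in the BoJ's holdings of domestic securities is -¥116 billion.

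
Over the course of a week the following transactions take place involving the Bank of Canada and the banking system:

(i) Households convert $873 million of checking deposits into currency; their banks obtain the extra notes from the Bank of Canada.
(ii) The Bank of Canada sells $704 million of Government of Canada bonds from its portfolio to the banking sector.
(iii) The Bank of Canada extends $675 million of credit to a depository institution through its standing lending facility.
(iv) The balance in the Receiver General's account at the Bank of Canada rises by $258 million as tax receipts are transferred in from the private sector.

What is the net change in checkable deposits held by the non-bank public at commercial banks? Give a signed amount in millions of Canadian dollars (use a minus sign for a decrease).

-$1131 million

Currency withdrawal $873 million: non-bank counterparties' bank balances fall → −$873M.
OMO sale (to banks) $704 million: the counterparty is a bank, so public deposits are unchanged → 0.
Discount-window loan $675 million: the counterparty is a bank, so public deposits are unchanged → 0.
Government account inflow $258 million: non-bank counterparties' bank balances fall → −$258M.
Net: −873 + 0 + 0 − 258 = -$1131 million.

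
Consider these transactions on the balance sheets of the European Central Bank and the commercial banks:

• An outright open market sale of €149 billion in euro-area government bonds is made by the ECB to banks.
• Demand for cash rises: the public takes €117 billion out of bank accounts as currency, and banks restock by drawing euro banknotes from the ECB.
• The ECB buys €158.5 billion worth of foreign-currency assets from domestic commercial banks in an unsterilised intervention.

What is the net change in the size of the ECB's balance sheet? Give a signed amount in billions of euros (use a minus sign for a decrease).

OMO sale (to banks) €149 billion: an ECB asset is shed → −€149B.
Currency withdrawal €117 billion: only the composition of liabilities changes → 0.
FX purchase €158.5 billion: an ECB asset is acquired → +€158.5B.
Net: −149 + 0 + 158.5 = +€9.5 billion.

+€9.5 billion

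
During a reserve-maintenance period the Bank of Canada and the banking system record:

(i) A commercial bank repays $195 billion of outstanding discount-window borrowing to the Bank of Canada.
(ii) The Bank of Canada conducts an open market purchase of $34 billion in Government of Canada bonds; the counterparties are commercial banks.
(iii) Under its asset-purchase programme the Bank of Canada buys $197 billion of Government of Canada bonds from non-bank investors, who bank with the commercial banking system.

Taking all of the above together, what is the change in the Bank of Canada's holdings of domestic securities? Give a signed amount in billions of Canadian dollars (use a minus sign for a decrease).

+$231 billion

Discount-window repayment $195 billion: the Bank of Canada's securities portfolio is untouched → 0.
OMO purchase (from banks) $34 billion: securities added to the Bank of Canada's portfolio → +$34B.
Asset purchase (from non-banks) $197 billion: securities added to the Bank of Canada's portfolio → +$197B.
Net: 0 + 34 + 197 = +$231 billion.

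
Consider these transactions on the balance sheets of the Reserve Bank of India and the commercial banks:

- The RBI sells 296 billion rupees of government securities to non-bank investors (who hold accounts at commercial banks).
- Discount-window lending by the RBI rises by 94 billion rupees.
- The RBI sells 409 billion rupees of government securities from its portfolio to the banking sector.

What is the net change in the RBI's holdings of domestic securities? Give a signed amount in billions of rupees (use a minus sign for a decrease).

RBI balance sheet:
  Assets:      Securities −705B, Loans to banks +94B
  Liabilities: Bank reserves −611B
Commercial banking system:
  Assets:      Reserves at CB −611B, Securities +409B
  Liabilities: Checkable deposits −296B, Borrowings from CB +94B
So the change in the RBI's holdings of domestic securities is -705 billion.

-705 billion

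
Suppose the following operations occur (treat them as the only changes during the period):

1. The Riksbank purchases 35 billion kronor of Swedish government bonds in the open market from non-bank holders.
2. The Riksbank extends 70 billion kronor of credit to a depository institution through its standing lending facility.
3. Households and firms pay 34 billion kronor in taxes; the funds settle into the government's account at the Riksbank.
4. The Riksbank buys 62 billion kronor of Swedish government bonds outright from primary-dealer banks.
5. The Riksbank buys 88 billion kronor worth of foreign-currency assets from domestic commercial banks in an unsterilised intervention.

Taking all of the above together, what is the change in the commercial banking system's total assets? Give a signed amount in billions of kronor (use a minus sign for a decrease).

+71 billion

Riksbank balance sheet:
  Assets:      Securities +97B, Loans to banks +70B, Foreign assets +88B
  Liabilities: Bank reserves +221B, Government deposits +34B
Commercial banking system:
  Assets:      Reserves at CB +221B, Securities −62B, Foreign assets −88B
  Liabilities: Checkable deposits +1B, Borrowings from CB +70B
Change in total bank assets = +71 billion.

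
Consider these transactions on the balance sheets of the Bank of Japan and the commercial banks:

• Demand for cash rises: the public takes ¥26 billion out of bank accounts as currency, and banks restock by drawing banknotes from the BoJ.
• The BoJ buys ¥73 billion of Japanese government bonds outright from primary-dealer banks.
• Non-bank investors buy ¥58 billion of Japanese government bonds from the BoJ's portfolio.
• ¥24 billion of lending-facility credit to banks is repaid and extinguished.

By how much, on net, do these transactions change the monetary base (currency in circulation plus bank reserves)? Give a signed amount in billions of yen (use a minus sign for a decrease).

-¥9 billion

Currency withdrawal ¥26 billion: just a shift between currency and reserves — both are base money → 0.
OMO purchase (from banks) ¥73 billion: BoJ balance sheet expands → +¥73B.
Asset sale (to non-banks) ¥58 billion: BoJ balance sheet contracts → −¥58B.
Discount-window repayment ¥24 billion: BoJ balance sheet contracts → −¥24B.
Net: 0 + 73 − 58 − 24 = -¥9 billion.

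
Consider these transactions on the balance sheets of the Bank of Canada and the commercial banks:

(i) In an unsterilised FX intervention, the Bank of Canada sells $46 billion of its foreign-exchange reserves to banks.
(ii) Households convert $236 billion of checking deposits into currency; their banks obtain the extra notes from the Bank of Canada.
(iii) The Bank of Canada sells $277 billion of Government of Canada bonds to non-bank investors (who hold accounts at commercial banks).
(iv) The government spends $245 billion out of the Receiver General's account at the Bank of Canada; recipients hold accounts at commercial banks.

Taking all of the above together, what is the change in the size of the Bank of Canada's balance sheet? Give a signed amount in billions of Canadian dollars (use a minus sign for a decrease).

-$323 billion

FX sale $46 billion: a Bank of Canada asset is shed → −$46B.
Currency withdrawal $236 billion: only the composition of liabilities changes → 0.
Asset sale (to non-banks) $277 billion: a Bank of Canada asset is shed → −$277B.
Government spending $245 billion: only the composition of liabilities changes → 0.
Net: −46 + 0 − 277 + 0 = -$323 billion.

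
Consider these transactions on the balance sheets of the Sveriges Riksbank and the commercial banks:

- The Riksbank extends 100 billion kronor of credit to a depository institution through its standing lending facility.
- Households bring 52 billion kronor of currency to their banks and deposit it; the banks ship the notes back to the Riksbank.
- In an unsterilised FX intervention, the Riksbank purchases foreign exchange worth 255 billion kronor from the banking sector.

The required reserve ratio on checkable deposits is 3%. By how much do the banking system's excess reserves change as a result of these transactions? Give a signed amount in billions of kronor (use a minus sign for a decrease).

+405.44 billion

Discount-window loan 100 billion kronor: reserves +100B, deposits 0.
Currency deposit 52 billion kronor: reserves +52B, deposits +52B.
FX purchase 255 billion kronor: reserves +255B, deposits 0.
Totals: Δreserves = +407B, Δdeposits = +52B.
Δrequired reserves = 3% × +52B = +1.56B.
Δexcess reserves = Δreserves − Δrequired = +407B − (+1.56B) = +405.44 billion.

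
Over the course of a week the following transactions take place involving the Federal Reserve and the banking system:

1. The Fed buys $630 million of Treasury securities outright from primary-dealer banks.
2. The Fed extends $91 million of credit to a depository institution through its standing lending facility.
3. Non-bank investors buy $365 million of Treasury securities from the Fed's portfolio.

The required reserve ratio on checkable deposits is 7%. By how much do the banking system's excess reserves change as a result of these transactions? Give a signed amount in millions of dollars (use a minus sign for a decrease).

+$381.55 million

OMO purchase (from banks) $630 million: reserves +$630M, deposits 0.
Discount-window loan $91 million: reserves +$91M, deposits 0.
Asset sale (to non-banks) $365 million: reserves −$365M, deposits −$365M.
Totals: Δreserves = +$356M, Δdeposits = −$365M.
Δrequired reserves = 7% × −$365M = −$25.55M.
Δexcess reserves = Δreserves − Δrequired = +$356M − (−$25.55M) = +$381.55 million.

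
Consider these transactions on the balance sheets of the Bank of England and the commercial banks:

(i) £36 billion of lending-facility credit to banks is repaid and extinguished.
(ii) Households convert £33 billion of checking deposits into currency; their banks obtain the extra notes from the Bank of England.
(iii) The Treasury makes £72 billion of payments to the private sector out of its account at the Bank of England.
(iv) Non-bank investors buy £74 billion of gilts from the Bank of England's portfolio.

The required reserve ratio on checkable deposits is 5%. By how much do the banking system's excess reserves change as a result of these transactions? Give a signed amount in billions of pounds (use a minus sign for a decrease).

-£69.25 billion

Discount-window repayment £36 billion: reserves −£36B, deposits 0.
Currency withdrawal £33 billion: reserves −£33B, deposits −£33B.
Government spending £72 billion: reserves +£72B, deposits +£72B.
Asset sale (to non-banks) £74 billion: reserves −£74B, deposits −£74B.
Totals: Δreserves = −£71B, Δdeposits = −£35B.
Δrequired reserves = 5% × −£35B = −£1.75B.
Δexcess reserves = Δreserves − Δrequired = −£71B − (−£1.75B) = -£69.25 billion.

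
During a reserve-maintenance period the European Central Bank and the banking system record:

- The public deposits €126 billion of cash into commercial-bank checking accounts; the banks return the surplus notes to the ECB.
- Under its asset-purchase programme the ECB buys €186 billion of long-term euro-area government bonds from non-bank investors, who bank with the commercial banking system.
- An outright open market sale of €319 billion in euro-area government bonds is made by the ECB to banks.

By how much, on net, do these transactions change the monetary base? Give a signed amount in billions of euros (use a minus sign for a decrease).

-€133 billion

Currency deposit €126 billion: just a shift between currency and reserves — both are base money → 0.
Asset purchase (from non-banks) €186 billion: ECB balance sheet expands → +€186B.
OMO sale (to banks) €319 billion: ECB balance sheet contracts → −€319B.
Net: 0 + 186 − 319 = -€133 billion.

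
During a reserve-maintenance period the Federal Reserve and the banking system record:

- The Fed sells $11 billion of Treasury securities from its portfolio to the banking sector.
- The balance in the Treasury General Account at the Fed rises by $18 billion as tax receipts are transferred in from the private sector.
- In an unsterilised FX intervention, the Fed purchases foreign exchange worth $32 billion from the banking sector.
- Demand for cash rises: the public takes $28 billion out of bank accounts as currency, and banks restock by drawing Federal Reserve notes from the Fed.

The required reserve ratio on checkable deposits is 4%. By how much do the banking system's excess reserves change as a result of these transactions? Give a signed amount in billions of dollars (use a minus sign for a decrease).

-$23.16 billion

OMO sale (to banks) $11 billion: reserves −$11B, deposits 0.
Government account inflow $18 billion: reserves −$18B, deposits −$18B.
FX purchase $32 billion: reserves +$32B, deposits 0.
Currency withdrawal $28 billion: reserves −$28B, deposits −$28B.
Totals: Δreserves = −$25B, Δdeposits = −$46B.
Δrequired reserves = 4% × −$46B = −$1.84B.
Δexcess reserves = Δreserves − Δrequired = −$25B − (−$1.84B) = -$23.16 billion.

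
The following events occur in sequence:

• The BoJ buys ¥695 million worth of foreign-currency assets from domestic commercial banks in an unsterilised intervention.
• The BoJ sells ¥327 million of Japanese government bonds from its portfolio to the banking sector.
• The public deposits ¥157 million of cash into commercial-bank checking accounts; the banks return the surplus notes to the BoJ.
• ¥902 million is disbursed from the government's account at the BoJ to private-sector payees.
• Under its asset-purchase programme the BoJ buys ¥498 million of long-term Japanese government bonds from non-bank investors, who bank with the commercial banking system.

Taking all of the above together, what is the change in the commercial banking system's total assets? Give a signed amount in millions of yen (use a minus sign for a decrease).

BoJ balance sheet:
  Assets:      Securities +¥171M, Foreign assets +¥695M
  Liabilities: Bank reserves +¥1925M, Currency in circulation −¥157M, Government deposits −¥902M
Commercial banking system:
  Assets:      Reserves at CB +¥1925M, Securities +¥327M, Foreign assets −¥695M
  Liabilities: Checkable deposits +¥1557M
Change in total bank assets = +¥1557 million.

+¥1557 million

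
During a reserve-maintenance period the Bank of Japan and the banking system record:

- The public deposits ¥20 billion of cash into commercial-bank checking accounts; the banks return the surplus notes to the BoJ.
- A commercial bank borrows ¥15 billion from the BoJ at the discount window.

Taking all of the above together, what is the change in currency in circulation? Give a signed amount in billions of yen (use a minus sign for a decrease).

-¥20 billion

Currency deposit ¥20 billion: notes return to the central bank → −¥20B.
Discount-window loan ¥15 billion: no currency enters or leaves circulation → 0.
Net: −20 + 0 = -¥20 billion.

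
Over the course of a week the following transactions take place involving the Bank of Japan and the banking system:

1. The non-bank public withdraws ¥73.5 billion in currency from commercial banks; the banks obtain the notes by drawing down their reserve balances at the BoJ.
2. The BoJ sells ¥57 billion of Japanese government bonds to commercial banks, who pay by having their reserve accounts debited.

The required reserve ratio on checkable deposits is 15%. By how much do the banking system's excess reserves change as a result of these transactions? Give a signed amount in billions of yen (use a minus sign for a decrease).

Currency withdrawal ¥73.5 billion: reserves −¥73.5B, deposits −¥73.5B.
OMO sale (to banks) ¥57 billion: reserves −¥57B, deposits 0.
Totals: Δreserves = −¥130.5B, Δdeposits = −¥73.5B.
Δrequired reserves = 15% × −¥73.5B = −¥11.025B.
Δexcess reserves = Δreserves − Δrequired = −¥130.5B − (−¥11.025B) = -¥119.475 billion.

-¥119.475 billion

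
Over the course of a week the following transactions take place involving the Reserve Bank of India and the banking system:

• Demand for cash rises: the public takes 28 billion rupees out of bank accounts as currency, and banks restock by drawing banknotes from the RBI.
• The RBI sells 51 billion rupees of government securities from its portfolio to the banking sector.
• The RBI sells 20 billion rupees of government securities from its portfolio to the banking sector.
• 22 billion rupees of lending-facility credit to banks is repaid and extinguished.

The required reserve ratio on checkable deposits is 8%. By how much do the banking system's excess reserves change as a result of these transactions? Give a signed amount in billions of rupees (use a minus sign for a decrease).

Currency withdrawal 28 billion rupees: reserves −28B, deposits −28B.
OMO sale (to banks) 51 billion rupees: reserves −51B, deposits 0.
OMO sale (to banks) 20 billion rupees: reserves −20B, deposits 0.
Discount-window repayment 22 billion rupees: reserves −22B, deposits 0.
Totals: Δreserves = −121B, Δdeposits = −28B.
Δrequired reserves = 8% × −28B = −2.24B.
Δexcess reserves = Δreserves − Δrequired = −121B − (−2.24B) = -118.76 billion.

-118.76 billion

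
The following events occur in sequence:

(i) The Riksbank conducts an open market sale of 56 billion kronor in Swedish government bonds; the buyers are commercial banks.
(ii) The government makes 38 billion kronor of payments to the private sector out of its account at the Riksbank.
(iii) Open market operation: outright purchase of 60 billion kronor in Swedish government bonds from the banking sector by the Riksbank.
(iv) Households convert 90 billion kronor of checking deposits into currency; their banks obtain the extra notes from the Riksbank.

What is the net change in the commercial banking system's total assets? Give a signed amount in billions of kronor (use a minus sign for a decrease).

-52 billion

OMO sale (to banks) 56 billion kronor: just an asset swap on bank balance sheets → 0.
Government spending 38 billion kronor: bank balance sheets expand → +38B.
OMO purchase (from banks) 60 billion kronor: just an asset swap on bank balance sheets → 0.
Currency withdrawal 90 billion kronor: bank balance sheets shrink → −90B.
Net: 0 + 38 + 0 − 90 = -52 billion.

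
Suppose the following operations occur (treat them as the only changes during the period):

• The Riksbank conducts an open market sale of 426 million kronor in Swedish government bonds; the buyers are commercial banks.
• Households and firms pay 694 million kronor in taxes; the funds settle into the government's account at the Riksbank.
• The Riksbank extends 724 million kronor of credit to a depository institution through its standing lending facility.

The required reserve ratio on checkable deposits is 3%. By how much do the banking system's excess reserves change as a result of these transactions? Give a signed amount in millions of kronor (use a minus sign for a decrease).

-375.18 million

OMO sale (to banks) 426 million kronor: reserves −426M, deposits 0.
Government account inflow 694 million kronor: reserves −694M, deposits −694M.
Discount-window loan 724 million kronor: reserves +724M, deposits 0.
Totals: Δreserves = −396M, Δdeposits = −694M.
Δrequired reserves = 3% × −694M = −20.82M.
Δexcess reserves = Δreserves − Δrequired = −396M − (−20.82M) = -375.18 million.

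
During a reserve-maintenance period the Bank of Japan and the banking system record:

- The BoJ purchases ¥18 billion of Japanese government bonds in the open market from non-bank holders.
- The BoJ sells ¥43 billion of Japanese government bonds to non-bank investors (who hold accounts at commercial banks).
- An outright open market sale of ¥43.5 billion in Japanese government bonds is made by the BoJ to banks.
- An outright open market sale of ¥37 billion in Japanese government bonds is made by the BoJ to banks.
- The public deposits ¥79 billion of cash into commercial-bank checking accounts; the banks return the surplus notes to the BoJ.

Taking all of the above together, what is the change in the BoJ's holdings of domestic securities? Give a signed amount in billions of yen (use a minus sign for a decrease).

-¥105.5 billion

BoJ balance sheet:
  Assets:      Securities −¥105.5B
  Liabilities: Bank reserves −¥26.5B, Currency in circulation −¥79B
So the change in the BoJ's holdings of domestic securities is -¥105.5 billion.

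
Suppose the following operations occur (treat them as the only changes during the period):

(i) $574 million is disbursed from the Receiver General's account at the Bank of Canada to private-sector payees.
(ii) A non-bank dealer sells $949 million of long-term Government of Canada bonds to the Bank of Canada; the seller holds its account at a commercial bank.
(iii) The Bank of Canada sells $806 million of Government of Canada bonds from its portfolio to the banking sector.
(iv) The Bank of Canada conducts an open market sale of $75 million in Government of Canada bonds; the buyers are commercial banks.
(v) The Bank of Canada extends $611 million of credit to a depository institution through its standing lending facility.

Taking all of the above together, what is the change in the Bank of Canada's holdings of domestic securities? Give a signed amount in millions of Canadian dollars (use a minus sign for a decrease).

Bank of Canada balance sheet:
  Assets:      Securities +$68M, Loans to banks +$611M
  Liabilities: Bank reserves +$1253M, Government deposits −$574M
So the change in the Bank of Canada's holdings of domestic securities is +$68 million.

+$68 million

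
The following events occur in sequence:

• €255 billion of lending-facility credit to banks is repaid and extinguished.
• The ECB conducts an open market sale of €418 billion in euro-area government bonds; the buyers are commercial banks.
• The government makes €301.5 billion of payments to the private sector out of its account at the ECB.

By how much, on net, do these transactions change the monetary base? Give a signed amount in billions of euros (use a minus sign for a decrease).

-€371.5 billion

Discount-window repayment €255 billion: ECB balance sheet contracts → −€255B.
OMO sale (to banks) €418 billion: ECB balance sheet contracts → −€418B.
Government spending €301.5 billion: a non-base liability converts back to reserves → +€301.5B.
Net: −255 − 418 + 301.5 = -€371.5 billion.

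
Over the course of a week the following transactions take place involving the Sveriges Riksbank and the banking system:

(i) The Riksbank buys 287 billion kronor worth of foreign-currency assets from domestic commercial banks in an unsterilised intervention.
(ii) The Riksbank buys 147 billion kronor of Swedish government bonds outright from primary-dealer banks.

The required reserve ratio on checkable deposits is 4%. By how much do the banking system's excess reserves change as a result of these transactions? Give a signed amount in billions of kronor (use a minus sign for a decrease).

+434 billion

FX purchase 287 billion kronor: reserves +287B, deposits 0.
OMO purchase (from banks) 147 billion kronor: reserves +147B, deposits 0.
Totals: Δreserves = +434B, Δdeposits = 0.
Δrequired reserves = 4% × 0 = 0.
Δexcess reserves = Δreserves − Δrequired = +434B − (0) = +434 billion.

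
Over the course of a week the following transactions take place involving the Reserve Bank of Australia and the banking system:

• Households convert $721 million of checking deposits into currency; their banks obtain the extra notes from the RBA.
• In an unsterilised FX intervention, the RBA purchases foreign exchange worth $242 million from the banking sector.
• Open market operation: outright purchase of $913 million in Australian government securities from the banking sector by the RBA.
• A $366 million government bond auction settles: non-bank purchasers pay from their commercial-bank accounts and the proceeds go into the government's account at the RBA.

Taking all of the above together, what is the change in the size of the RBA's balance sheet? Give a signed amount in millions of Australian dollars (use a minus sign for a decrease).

+$1155 million

Currency withdrawal $721 million: only the composition of liabilities changes → 0.
FX purchase $242 million: an RBA asset is acquired → +$242M.
OMO purchase (from banks) $913 million: an RBA asset is acquired → +$913M.
Government account inflow $366 million: only the composition of liabilities changes → 0.
Net: 0 + 242 + 913 + 0 = +$1155 million.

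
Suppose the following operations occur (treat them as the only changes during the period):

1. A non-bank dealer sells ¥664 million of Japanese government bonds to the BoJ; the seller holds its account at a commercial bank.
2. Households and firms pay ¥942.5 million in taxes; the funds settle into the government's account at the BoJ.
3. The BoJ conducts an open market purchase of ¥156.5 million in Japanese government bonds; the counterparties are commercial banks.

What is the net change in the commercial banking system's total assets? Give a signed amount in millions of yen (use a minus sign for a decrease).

-¥278.5 million

Asset purchase (from non-banks) ¥664 million: bank balance sheets expand → +¥664M.
Government account inflow ¥942.5 million: bank balance sheets shrink → −¥942.5M.
OMO purchase (from banks) ¥156.5 million: just an asset swap on bank balance sheets → 0.
Net: 664 − 942.5 + 0 = -¥278.5 million.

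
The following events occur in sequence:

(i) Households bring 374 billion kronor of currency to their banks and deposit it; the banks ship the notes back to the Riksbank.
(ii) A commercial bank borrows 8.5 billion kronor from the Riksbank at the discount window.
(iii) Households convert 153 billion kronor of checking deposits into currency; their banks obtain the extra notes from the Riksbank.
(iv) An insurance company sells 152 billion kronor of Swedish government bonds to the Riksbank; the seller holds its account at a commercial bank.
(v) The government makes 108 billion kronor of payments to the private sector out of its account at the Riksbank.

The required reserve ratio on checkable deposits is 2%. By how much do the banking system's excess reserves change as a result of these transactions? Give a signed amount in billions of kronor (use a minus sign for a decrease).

+479.88 billion

Currency deposit 374 billion kronor: reserves +374B, deposits +374B.
Discount-window loan 8.5 billion kronor: reserves +8.5B, deposits 0.
Currency withdrawal 153 billion kronor: reserves −153B, deposits −153B.
Asset purchase (from non-banks) 152 billion kronor: reserves +152B, deposits +152B.
Government spending 108 billion kronor: reserves +108B, deposits +108B.
Totals: Δreserves = +489.5B, Δdeposits = +481B.
Δrequired reserves = 2% × +481B = +9.62B.
Δexcess reserves = Δreserves − Δrequired = +489.5B − (+9.62B) = +479.88 billion.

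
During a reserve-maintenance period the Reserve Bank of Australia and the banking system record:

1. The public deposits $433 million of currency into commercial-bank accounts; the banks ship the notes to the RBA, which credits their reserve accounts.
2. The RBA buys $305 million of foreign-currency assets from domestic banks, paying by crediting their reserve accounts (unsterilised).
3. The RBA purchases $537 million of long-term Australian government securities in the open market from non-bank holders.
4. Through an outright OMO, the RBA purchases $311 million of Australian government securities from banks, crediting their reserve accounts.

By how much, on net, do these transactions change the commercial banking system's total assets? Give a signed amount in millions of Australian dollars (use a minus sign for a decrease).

RBA balance sheet:
  Assets:      Securities +$848M, Foreign assets +$305M
  Liabilities: Bank reserves +$1586M, Currency in circulation −$433M
Commercial banking system:
  Assets:      Reserves at CB +$1586M, Securities −$311M, Foreign assets −$305M
  Liabilities: Checkable deposits +$970M
Change in total bank assets = +$970 million.

+$970 million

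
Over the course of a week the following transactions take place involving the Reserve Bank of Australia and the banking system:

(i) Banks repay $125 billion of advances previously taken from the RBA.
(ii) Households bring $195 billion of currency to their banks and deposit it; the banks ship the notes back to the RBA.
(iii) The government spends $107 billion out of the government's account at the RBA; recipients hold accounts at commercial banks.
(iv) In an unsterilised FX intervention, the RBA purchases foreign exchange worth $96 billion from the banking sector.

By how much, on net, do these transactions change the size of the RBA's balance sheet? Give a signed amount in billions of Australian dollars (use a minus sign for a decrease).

RBA balance sheet:
  Assets:      Loans to banks −$125B, Foreign assets +$96B
  Liabilities: Bank reserves +$273B, Currency in circulation −$195B, Government deposits −$107B
Change in total RBA assets = -$29 billion.

-$29 billion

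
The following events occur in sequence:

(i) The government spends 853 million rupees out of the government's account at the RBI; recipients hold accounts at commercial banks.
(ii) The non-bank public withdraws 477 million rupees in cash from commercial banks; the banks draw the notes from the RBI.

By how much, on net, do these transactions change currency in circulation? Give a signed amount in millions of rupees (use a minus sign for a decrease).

Government spending 853 million rupees: no currency enters or leaves circulation → 0.
Currency withdrawal 477 million rupees: notes leave the central bank → +477M.
Net: 0 + 477 = +477 million.

+477 million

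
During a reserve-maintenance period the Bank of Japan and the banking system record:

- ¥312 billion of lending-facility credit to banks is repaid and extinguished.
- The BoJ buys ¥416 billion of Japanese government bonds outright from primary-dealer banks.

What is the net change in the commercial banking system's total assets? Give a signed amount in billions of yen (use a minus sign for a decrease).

-¥312 billion

Discount-window repayment ¥312 billion: bank balance sheets shrink → −¥312B.
OMO purchase (from banks) ¥416 billion: just an asset swap on bank balance sheets → 0.
Net: −312 + 0 = -¥312 billion.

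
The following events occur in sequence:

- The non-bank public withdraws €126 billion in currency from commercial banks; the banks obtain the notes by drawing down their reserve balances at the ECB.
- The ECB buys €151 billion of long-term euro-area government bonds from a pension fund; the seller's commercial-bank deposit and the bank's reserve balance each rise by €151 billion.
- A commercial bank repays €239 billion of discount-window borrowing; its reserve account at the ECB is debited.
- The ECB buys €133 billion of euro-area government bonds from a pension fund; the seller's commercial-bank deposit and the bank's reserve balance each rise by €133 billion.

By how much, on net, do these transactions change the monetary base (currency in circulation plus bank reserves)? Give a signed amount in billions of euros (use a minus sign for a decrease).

+€45 billion

Currency withdrawal €126 billion: just a shift between currency and reserves — both are base money → 0.
Asset purchase (from non-banks) €151 billion: ECB balance sheet expands → +€151B.
Discount-window repayment €239 billion: ECB balance sheet contracts → −€239B.
Asset purchase (from non-banks) €133 billion: ECB balance sheet expands → +€133B.
Net: 0 + 151 − 239 + 133 = +€45 billion.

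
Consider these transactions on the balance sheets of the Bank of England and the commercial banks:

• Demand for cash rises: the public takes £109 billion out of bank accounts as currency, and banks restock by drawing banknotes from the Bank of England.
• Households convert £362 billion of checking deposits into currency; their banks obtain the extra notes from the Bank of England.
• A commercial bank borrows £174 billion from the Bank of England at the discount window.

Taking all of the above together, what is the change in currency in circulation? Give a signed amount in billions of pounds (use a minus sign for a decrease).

Bank of England balance sheet:
  Assets:      Loans to banks +£174B
  Liabilities: Bank reserves −£297B, Currency in circulation +£471B
Commercial banking system:
  Assets:      Reserves at CB −£297B
  Liabilities: Checkable deposits −£471B, Borrowings from CB +£174B
So the change in currency in circulation is +£471 billion.

+£471 billion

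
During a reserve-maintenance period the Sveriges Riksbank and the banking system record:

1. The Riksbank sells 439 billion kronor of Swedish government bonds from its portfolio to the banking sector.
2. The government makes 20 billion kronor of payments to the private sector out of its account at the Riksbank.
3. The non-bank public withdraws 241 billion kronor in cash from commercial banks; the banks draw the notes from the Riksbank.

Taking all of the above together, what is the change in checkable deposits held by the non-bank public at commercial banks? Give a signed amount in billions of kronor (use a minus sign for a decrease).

-221 billion

Riksbank balance sheet:
  Assets:      Securities −439B
  Liabilities: Bank reserves −660B, Currency in circulation +241B, Government deposits −20B
Commercial banking system:
  Assets:      Reserves at CB −660B, Securities +439B
  Liabilities: Checkable deposits −221B
So the change in checkable deposits held by the non-bank public at commercial banks is -221 billion.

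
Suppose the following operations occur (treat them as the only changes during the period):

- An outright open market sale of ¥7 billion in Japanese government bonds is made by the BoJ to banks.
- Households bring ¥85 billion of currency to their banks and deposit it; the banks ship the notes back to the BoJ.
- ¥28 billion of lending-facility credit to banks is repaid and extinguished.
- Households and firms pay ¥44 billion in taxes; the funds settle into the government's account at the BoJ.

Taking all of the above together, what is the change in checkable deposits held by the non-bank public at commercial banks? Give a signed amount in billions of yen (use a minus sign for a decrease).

+¥41 billion

BoJ balance sheet:
  Assets:      Securities −¥7B, Loans to banks −¥28B
  Liabilities: Bank reserves +¥6B, Currency in circulation −¥85B, Government deposits +¥44B
Commercial banking system:
  Assets:      Reserves at CB +¥6B, Securities +¥7B
  Liabilities: Checkable deposits +¥41B, Borrowings from CB −¥28B
So the change in checkable deposits held by the non-bank public at commercial banks is +¥41 billion.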